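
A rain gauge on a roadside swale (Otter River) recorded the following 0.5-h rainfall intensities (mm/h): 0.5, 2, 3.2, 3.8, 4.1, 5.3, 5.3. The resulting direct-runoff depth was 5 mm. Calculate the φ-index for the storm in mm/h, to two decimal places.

φ ≈ 2.34 mm/h

Only the 5 blocks with intensity above φ contribute runoff: 3.2, 3.8, 4.1, 5.3, 5.3 mm/h.
Σ(I−φ)·Δt = d  ⇒  (3.2+3.8+4.1+5.3+5.3 − 5φ)·0.5 = 5
φ = (21.70 − 5/0.5) / 5 = 2.34 mm/h.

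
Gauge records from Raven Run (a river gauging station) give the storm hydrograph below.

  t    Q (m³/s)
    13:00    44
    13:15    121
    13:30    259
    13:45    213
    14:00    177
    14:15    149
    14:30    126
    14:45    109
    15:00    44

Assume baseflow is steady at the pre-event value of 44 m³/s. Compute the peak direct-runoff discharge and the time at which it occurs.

Subtracting baseflow gives direct-runoff ordinates: 0.0, 77.0, 215.0, 169.0, 133.0, 105.0, 82.0, 65.0, 0.0 m³/s.
The maximum is 215.0 m³/s, occurring at the reading for t = 13:30.

Q_p = 215.0 m³/s at t = 13:30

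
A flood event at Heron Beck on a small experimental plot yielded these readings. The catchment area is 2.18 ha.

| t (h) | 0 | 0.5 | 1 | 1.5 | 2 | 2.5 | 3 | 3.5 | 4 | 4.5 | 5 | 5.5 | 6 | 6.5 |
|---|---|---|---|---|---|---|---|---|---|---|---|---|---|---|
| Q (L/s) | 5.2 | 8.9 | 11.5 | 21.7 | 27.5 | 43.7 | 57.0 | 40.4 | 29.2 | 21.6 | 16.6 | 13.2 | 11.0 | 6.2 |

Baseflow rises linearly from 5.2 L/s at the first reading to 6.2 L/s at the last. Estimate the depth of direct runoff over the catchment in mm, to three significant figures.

Direct runoff: 0.00, 3.62, 6.15, 16.27, 21.99, 38.12, 51.34, 34.66, 23.38, 15.71, 10.63, 7.15, 4.88, 0.00 L/s; ΣQ_DR = 233.9 L/s.
V = ΣQ_DR · Δt = 233.9 × 1800 s = 4.210 × 10^5 L.
Over A = 2.18 ha, depth = V / A = 19.3 mm.

d ≈ 19.3 mm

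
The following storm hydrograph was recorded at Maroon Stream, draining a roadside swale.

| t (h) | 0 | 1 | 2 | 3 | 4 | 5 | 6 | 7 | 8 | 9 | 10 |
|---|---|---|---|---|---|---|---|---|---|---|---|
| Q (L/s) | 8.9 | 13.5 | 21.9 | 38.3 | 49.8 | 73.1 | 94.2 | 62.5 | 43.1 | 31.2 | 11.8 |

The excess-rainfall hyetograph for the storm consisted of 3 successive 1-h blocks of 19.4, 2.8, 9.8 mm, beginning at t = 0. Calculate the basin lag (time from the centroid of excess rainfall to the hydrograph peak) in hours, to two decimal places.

t_L ≈ 4.80 h

Centroid of excess rainfall: t_c = Σ P_i·t̄_i / ΣP_i = 1.2000 h (block centres at 0.5, 1.5, 2.5 h).
Hydrograph peak occurs at t = 6 h, so basin lag t_L = 6 − 1.2000 = 4.80 h.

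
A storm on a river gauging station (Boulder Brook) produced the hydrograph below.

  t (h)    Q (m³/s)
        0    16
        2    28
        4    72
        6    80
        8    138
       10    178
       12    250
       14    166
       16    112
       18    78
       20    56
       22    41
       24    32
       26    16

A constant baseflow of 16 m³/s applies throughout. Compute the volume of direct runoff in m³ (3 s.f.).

Direct-runoff ordinates (Q − Q_b): 0.0, 12.0, 56.0, 64.0, 122.0, 162.0, 234.0, 150.0, 96.0, 62.0, 40.0, 25.0, 16.0, 0.0 m³/s.
ΣQ_DR = 1039 m³/s.
With Δt = 2 h = 7200 s, V = ΣQ_DR · Δt = 1039 × 7200 = 7.48 × 10^6 m³.

V ≈ 7.48 × 10^6 m³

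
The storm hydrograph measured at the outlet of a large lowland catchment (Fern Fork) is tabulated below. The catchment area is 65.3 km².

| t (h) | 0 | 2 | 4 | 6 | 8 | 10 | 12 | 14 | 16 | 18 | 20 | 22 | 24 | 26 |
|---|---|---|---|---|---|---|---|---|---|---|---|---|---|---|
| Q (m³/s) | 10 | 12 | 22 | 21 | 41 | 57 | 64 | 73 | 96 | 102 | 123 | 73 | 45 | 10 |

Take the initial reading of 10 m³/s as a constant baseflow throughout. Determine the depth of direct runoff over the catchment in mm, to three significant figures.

Direct runoff: 0.0, 2.0, 12.0, 11.0, 31.0, 47.0, 54.0, 63.0, 86.0, 92.0, 113.0, 63.0, 35.0, 0.0 m³/s; ΣQ_DR = 609.0 m³/s.
V = ΣQ_DR · Δt = 609.0 × 7200 s = 4.385 × 10^6 m³.
Over A = 65.3 km², depth = V / A = 67.1 mm.

d ≈ 67.1 mm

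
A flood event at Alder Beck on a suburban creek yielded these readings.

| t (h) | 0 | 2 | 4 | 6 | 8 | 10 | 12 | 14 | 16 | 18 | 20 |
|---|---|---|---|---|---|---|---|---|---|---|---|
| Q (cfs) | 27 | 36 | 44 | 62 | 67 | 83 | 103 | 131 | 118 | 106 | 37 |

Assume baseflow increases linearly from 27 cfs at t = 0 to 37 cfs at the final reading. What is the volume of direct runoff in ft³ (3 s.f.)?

Direct-runoff ordinates (Q − Q_b): 0.00, 8.00, 15.00, 32.00, 36.00, 51.00, 70.00, 97.00, 83.00, 70.00, 0.00 cfs.
ΣQ_DR = 462.0 cfs.
With Δt = 2 h = 7200 s, V = ΣQ_DR · Δt = 462.0 × 7200 = 3.33 × 10^6 ft³.

V ≈ 3.33 × 10^6 ft³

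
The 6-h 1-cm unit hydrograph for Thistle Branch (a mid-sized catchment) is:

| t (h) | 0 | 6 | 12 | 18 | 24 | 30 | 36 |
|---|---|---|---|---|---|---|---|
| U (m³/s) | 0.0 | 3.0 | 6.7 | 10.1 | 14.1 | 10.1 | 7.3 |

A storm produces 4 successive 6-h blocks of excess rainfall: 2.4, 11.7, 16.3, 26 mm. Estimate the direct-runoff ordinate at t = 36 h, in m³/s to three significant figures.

Q ≈ 62.8 m³/s

By discrete convolution, Q_j = Σ (P_i / 10 mm) · U_{j−i}.
At t = 36 h (j=6): Q = (2.4/10)·7.3 + (11.7/10)·10.1 + (16.3/10)·14.1 + (26/10)·10.1 = 62.8 m³/s.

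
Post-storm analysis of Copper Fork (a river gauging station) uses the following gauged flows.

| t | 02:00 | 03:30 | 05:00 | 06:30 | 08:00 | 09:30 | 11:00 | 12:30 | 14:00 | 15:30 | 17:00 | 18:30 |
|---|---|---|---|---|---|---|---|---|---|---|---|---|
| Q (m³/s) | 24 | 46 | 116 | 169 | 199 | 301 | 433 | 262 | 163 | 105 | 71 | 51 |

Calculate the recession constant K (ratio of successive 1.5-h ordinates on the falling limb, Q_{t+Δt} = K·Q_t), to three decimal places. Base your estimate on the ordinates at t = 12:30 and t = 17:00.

Using the recession-limb readings at t = 12:30 and t = 17:00: Q falls from 262 to 71 m³/s over 3 intervals.
K = (Q₂/Q₁)^(1/3) = (71/262)^(1/3) = 0.647.

K ≈ 0.647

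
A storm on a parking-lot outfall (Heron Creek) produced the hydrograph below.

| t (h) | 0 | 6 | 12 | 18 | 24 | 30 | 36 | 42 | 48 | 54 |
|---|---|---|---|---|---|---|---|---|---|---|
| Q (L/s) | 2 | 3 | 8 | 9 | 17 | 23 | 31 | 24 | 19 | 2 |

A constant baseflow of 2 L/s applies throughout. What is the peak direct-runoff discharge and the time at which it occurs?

Subtracting baseflow gives direct-runoff ordinates: 0.0, 1.0, 6.0, 7.0, 15.0, 21.0, 29.0, 22.0, 17.0, 0.0 L/s.
The maximum is 29.0 L/s, occurring at the reading for t = 36 h.

Q_p = 29.0 L/s at t = 36 h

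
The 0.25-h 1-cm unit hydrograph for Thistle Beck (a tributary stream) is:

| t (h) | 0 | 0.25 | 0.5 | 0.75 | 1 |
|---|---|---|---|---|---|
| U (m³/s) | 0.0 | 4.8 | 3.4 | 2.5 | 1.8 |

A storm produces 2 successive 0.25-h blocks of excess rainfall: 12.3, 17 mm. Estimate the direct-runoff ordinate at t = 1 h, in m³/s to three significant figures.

By discrete convolution, Q_j = Σ (P_i / 10 mm) · U_{j−i}.
At t = 1 h (j=4): Q = (12.3/10)·1.8 + (17/10)·2.5 = 6.46 m³/s.

Q ≈ 6.46 m³/s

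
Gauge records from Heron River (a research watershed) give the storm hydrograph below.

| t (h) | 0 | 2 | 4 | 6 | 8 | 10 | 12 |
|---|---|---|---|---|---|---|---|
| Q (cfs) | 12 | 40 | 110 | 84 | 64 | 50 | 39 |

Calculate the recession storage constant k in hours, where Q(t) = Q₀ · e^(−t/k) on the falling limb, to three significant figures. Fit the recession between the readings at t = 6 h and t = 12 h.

On the falling limb, Q drops from 84 to 39 cfs between t = 6 h and t = 12 h (Δt = 6 h).
k = −Δt / ln(Q₂/Q₁) = −6 / ln(39/84) = 7.82 h.

k ≈ 7.82 h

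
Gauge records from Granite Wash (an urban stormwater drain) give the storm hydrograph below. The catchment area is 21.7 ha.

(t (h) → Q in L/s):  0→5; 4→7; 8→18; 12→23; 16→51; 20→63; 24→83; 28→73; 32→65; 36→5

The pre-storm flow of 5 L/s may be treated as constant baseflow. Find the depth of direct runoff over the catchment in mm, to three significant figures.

d ≈ 22.8 mm

Direct runoff: 0.0, 2.0, 13.0, 18.0, 46.0, 58.0, 78.0, 68.0, 60.0, 0.0 L/s; ΣQ_DR = 343.0 L/s.
V = ΣQ_DR · Δt = 343.0 × 14400 s = 4.939 × 10^6 L.
Over A = 21.7 ha, depth = V / A = 22.8 mm.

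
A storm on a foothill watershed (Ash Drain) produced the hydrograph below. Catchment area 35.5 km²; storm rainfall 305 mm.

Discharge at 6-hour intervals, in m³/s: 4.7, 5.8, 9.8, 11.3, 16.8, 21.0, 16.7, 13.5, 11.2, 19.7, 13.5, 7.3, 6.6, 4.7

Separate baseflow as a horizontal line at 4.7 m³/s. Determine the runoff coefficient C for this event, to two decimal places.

C ≈ 0.19

ΣQ_DR = 96.80 m³/s; V = ΣQ_DR·Δt = 2.091 × 10^6 m³.
Runoff depth d = V / A = 58.90 mm.
C = d / P = 58.90 / 305 = 0.19.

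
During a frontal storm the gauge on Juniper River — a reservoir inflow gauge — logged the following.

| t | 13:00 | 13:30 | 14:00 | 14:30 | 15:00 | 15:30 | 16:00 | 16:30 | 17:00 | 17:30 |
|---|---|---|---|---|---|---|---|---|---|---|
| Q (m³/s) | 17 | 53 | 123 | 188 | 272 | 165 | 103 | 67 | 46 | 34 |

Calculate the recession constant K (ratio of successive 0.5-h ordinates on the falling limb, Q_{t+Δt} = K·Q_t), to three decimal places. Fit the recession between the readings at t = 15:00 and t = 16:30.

K ≈ 0.627

Using the recession-limb readings at t = 15:00 and t = 16:30: Q falls from 272 to 67 m³/s over 3 intervals.
K = (Q₂/Q₁)^(1/3) = (67/272)^(1/3) = 0.627.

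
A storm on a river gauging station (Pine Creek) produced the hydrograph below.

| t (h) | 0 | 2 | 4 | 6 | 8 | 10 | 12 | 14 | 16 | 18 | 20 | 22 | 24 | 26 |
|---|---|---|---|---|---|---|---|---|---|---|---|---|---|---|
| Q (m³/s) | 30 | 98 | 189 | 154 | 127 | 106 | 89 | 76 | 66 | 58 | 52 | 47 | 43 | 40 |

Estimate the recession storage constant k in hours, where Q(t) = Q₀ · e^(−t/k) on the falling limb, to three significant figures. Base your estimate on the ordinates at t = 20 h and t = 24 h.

k ≈ 21.0 h

On the falling limb, Q drops from 52 to 43 m³/s between t = 20 h and t = 24 h (Δt = 4 h).
k = −Δt / ln(Q₂/Q₁) = −4 / ln(43/52) = 21.0 h.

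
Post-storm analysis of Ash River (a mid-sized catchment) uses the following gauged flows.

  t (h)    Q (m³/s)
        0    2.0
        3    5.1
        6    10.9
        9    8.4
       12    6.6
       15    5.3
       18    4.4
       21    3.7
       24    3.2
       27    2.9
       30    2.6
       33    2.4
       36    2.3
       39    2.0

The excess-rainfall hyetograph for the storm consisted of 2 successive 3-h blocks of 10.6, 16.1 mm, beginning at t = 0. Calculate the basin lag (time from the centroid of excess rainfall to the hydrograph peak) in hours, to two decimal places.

Centroid of excess rainfall: t_c = Σ P_i·t̄_i / ΣP_i = 3.3090 h (block centres at 1.5, 4.5 h).
Hydrograph peak occurs at t = 6 h, so basin lag t_L = 6 − 3.3090 = 2.69 h.

t_L ≈ 2.69 h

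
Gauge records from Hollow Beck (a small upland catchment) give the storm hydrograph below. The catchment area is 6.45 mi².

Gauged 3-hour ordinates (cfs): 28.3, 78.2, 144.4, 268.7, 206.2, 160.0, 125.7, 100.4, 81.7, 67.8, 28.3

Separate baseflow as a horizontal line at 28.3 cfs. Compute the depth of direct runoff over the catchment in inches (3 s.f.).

Direct runoff: 0.0, 49.9, 116.1, 240.4, 177.9, 131.7, 97.4, 72.1, 53.4, 39.5, 0.0 cfs; ΣQ_DR = 978.4 cfs.
V = ΣQ_DR · Δt = 978.4 × 10800 s = 1.057 × 10^7 ft³.
Over A = 6.45 mi², depth = V / A = 0.705 in.

d ≈ 0.705 in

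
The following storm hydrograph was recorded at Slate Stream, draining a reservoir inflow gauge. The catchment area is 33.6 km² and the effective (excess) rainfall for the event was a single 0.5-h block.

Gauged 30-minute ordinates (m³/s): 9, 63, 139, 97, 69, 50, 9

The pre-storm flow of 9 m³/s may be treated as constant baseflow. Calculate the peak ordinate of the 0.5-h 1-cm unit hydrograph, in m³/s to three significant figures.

Direct runoff: 0.0, 54.0, 130.0, 88.0, 60.0, 41.0, 0.0 m³/s; ΣQ_DR = 373.0 m³/s, peak = 130.0 m³/s.
Runoff depth d = ΣQ_DR·Δt / A = 373.0 × 1800 / (33.6 km²) = 19.98 mm.
The 1-cm UH is the DRH scaled by (10 mm)/d, so U_p = 130.0 × 10/19.98 = 65.1 m³/s.

U_p ≈ 65.1 m³/s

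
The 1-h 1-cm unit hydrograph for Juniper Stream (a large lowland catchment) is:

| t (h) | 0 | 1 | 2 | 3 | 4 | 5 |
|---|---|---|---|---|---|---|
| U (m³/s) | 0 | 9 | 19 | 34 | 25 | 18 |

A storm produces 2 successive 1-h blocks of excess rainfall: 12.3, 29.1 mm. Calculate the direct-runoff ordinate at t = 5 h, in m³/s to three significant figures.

Q ≈ 94.9 m³/s

By discrete convolution, Q_j = Σ (P_i / 10 mm) · U_{j−i}.
At t = 5 h (j=5): Q = (12.3/10)·18 + (29.1/10)·25 = 94.9 m³/s.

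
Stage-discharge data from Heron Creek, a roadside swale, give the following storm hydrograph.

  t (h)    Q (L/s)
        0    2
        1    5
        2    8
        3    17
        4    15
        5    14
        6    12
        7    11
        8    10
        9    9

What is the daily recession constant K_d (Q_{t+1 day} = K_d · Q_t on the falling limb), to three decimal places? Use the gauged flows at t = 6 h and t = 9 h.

K_d ≈ 0.100

Between t = 6 h and t = 9 h the flow falls from 12 to 9 L/s over 3×1 h = 3 h.
Per-interval ratio K = (9/12)^(1/3) = 0.9086; K_d = K^(24/1) = 0.100.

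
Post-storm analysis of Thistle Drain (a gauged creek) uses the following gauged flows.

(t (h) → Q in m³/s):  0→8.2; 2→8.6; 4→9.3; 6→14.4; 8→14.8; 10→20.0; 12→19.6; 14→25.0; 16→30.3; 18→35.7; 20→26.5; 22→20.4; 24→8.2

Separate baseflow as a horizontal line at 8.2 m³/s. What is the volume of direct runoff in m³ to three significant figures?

Direct-runoff ordinates (Q − Q_b): 0.0, 0.4, 1.1, 6.2, 6.6, 11.8, 11.4, 16.8, 22.1, 27.5, 18.3, 12.2, 0.0 m³/s.
ΣQ_DR = 134.4 m³/s.
With Δt = 2 h = 7200 s, V = ΣQ_DR · Δt = 134.4 × 7200 = 9.68 × 10^5 m³.

V ≈ 9.68 × 10^5 m³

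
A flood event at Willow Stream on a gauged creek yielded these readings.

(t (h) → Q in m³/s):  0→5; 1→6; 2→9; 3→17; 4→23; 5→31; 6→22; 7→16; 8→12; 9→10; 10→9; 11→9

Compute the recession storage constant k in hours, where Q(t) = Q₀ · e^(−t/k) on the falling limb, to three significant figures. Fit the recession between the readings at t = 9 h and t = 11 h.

k ≈ 19.0 h

On the falling limb, Q drops from 10 to 9 m³/s between t = 9 h and t = 11 h (Δt = 2 h).
k = −Δt / ln(Q₂/Q₁) = −2 / ln(9/10) = 19.0 h.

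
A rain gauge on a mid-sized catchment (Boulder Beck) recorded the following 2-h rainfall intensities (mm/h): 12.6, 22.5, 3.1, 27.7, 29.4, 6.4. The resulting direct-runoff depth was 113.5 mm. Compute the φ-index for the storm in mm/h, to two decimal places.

φ ≈ 8.86 mm/h

Only the 4 blocks with intensity above φ contribute runoff: 12.6, 22.5, 27.7, 29.4 mm/h.
Σ(I−φ)·Δt = d  ⇒  (12.6+22.5+27.7+29.4 − 4φ)·2 = 113.5
φ = (92.20 − 113.5/2) / 4 = 8.86 mm/h.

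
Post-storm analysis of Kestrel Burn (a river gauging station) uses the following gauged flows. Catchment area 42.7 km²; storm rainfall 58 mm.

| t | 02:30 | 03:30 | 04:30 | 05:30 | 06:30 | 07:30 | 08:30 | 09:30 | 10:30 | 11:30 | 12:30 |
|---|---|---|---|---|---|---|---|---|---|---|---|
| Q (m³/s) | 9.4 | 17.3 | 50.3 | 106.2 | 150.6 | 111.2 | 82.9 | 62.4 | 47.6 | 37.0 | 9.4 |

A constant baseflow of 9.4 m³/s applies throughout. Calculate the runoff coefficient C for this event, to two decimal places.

ΣQ_DR = 580.9 m³/s; V = ΣQ_DR·Δt = 2.091 × 10^6 m³.
Runoff depth d = V / A = 48.98 mm.
C = d / P = 48.98 / 58 = 0.84.

C ≈ 0.84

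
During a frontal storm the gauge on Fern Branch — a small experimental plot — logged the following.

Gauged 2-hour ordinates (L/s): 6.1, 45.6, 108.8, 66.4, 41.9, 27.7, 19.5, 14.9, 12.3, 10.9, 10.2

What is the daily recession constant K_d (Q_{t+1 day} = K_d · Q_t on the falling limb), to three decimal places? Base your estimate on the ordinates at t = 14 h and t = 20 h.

Between t = 14 h and t = 20 h the flow falls from 14.9 to 10.2 L/s over 3×2 h = 6 h.
Per-interval ratio K = (10.2/14.9)^(1/3) = 0.8813; K_d = K^(24/2) = 0.220.

K_d ≈ 0.220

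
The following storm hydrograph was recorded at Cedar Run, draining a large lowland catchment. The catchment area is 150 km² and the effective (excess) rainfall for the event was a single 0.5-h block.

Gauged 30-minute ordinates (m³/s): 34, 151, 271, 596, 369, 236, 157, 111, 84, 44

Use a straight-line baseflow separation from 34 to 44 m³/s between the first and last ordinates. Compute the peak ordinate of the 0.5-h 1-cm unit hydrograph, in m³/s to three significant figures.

U_p ≈ 280 m³/s

Direct runoff: 0.00, 115.89, 234.78, 558.67, 330.56, 196.44, 116.33, 69.22, 41.11, 0.00 m³/s; ΣQ_DR = 1663 m³/s, peak = 558.67 m³/s.
Runoff depth d = ΣQ_DR·Δt / A = 1663 × 1800 / (150 km²) = 19.96 mm.
The 1-cm UH is the DRH scaled by (10 mm)/d, so U_p = 558.67 × 10/19.96 = 280 m³/s.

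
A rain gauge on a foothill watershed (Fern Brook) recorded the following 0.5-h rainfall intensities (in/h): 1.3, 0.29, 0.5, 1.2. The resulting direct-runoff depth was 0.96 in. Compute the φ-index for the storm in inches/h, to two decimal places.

φ ≈ 0.36 in/h

Only the 3 blocks with intensity above φ contribute runoff: 1.3, 0.5, 1.2 in/h.
Σ(I−φ)·Δt = d  ⇒  (1.3+0.5+1.2 − 3φ)·0.5 = 0.96
φ = (3.000 − 0.96/0.5) / 3 = 0.36 in/h.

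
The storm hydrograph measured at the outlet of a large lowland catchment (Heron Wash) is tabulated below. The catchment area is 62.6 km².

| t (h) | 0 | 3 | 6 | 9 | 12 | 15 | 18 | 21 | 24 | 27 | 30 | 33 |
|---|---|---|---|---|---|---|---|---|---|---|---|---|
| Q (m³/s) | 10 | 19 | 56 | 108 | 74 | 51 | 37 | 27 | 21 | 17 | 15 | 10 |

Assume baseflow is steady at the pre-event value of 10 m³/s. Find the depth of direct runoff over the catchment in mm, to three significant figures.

Direct runoff: 0.0, 9.0, 46.0, 98.0, 64.0, 41.0, 27.0, 17.0, 11.0, 7.0, 5.0, 0.0 m³/s; ΣQ_DR = 325.0 m³/s.
V = ΣQ_DR · Δt = 325.0 × 10800 s = 3.510 × 10^6 m³.
Over A = 62.6 km², depth = V / A = 56.1 mm.

d ≈ 56.1 mm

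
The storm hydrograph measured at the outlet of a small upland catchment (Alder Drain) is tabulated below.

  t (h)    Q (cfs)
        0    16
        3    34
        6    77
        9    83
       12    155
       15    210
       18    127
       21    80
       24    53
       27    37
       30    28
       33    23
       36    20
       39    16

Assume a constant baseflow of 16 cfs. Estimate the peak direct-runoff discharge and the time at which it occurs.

Subtracting baseflow gives direct-runoff ordinates: 0.0, 18.0, 61.0, 67.0, 139.0, 194.0, 111.0, 64.0, 37.0, 21.0, 12.0, 7.0, 4.0, 0.0 cfs.
The maximum is 194.0 cfs, occurring at the reading for t = 15 h.

Q_p = 194.0 cfs at t = 15 h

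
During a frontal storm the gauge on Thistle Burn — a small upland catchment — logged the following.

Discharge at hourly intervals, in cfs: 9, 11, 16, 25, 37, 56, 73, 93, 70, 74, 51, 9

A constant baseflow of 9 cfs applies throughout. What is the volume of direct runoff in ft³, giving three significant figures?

V ≈ 1.50 × 10^6 ft³

Direct-runoff ordinates (Q − Q_b): 0.0, 2.0, 7.0, 16.0, 28.0, 47.0, 64.0, 84.0, 61.0, 65.0, 42.0, 0.0 cfs.
ΣQ_DR = 416.0 cfs.
With Δt = 1 h = 3600 s, V = ΣQ_DR · Δt = 416.0 × 3600 = 1.50 × 10^6 ft³.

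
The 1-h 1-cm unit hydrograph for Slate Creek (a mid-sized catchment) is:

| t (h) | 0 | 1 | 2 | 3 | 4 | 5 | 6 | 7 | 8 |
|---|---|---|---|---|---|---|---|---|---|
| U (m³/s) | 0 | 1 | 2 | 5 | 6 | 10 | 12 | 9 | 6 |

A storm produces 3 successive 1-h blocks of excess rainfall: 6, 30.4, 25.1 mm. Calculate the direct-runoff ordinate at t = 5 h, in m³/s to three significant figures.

By discrete convolution, Q_j = Σ (P_i / 10 mm) · U_{j−i}.
At t = 5 h (j=5): Q = (6/10)·10 + (30.4/10)·6 + (25.1/10)·5 = 36.8 m³/s.

Q ≈ 36.8 m³/s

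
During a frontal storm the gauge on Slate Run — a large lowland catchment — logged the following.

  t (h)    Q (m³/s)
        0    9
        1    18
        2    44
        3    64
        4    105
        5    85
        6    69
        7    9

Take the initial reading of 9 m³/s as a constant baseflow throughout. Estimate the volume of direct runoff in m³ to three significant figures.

Direct-runoff ordinates (Q − Q_b): 0.0, 9.0, 35.0, 55.0, 96.0, 76.0, 60.0, 0.0 m³/s.
ΣQ_DR = 331.0 m³/s.
With Δt = 1 h = 3600 s, V = ΣQ_DR · Δt = 331.0 × 3600 = 1.19 × 10^6 m³.

V ≈ 1.19 × 10^6 m³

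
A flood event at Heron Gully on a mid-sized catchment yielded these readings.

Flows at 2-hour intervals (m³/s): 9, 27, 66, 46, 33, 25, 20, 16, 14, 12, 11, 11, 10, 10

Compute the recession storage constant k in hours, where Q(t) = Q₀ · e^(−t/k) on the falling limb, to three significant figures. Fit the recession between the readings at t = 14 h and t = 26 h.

k ≈ 25.5 h

On the falling limb, Q drops from 16 to 10 m³/s between t = 14 h and t = 26 h (Δt = 12 h).
k = −Δt / ln(Q₂/Q₁) = −12 / ln(10/16) = 25.5 h.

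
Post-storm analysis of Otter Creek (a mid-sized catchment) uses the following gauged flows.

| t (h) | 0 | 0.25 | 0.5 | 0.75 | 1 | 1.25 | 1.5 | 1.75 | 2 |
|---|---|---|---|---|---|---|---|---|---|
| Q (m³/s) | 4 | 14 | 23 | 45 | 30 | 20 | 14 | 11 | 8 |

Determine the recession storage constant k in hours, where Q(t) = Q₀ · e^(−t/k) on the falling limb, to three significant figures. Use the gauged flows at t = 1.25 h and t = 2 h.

k ≈ 0.819 h

On the falling limb, Q drops from 20 to 8 m³/s between t = 1.25 h and t = 2 h (Δt = 0.75 h).
k = −Δt / ln(Q₂/Q₁) = −0.75 / ln(8/20) = 0.819 h.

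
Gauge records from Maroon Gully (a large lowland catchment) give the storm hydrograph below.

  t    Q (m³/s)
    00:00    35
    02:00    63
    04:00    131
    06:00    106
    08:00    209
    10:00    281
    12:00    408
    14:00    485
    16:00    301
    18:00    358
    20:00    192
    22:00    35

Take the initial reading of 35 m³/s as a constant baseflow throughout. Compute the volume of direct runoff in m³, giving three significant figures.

V ≈ 1.57 × 10^7 m³

Direct-runoff ordinates (Q − Q_b): 0.0, 28.0, 96.0, 71.0, 174.0, 246.0, 373.0, 450.0, 266.0, 323.0, 157.0, 0.0 m³/s.
ΣQ_DR = 2184 m³/s.
With Δt = 2 h = 7200 s, V = ΣQ_DR · Δt = 2184 × 7200 = 1.57 × 10^7 m³.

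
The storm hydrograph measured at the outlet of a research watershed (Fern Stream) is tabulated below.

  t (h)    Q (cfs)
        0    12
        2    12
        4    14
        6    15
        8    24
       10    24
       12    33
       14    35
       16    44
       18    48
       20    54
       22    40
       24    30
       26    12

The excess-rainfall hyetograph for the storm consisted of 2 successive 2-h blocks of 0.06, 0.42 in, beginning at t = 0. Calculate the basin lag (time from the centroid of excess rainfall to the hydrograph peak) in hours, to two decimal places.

t_L ≈ 17.25 h

Centroid of excess rainfall: t_c = Σ P_i·t̄_i / ΣP_i = 2.7500 h (block centres at 1, 3 h).
Hydrograph peak occurs at t = 20 h, so basin lag t_L = 20 − 2.7500 = 17.25 h.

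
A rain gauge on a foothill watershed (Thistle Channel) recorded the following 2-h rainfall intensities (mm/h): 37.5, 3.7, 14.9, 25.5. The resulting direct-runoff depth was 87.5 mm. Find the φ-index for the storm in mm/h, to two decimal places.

φ ≈ 11.38 mm/h

Only the 3 blocks with intensity above φ contribute runoff: 37.5, 14.9, 25.5 mm/h.
Σ(I−φ)·Δt = d  ⇒  (37.5+14.9+25.5 − 3φ)·2 = 87.5
φ = (77.90 − 87.5/2) / 3 = 11.38 mm/h.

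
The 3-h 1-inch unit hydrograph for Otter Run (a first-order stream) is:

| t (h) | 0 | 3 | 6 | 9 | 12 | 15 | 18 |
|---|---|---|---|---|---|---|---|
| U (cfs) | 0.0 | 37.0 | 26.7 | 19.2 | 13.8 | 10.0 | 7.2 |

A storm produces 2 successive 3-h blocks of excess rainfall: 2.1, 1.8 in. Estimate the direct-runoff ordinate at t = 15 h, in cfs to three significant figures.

Q ≈ 45.8 cfs

By discrete convolution, Q_j = Σ (P_i / 1 in) · U_{j−i}.
At t = 15 h (j=5): Q = (2.1/1)·10.0 + (1.8/1)·13.8 = 45.8 cfs.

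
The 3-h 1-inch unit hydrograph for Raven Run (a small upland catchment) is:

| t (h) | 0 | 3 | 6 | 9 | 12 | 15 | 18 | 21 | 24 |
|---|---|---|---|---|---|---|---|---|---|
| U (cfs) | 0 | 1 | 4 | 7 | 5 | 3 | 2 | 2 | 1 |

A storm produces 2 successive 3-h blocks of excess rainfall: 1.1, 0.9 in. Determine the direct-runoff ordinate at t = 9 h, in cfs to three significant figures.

By discrete convolution, Q_j = Σ (P_i / 1 in) · U_{j−i}.
At t = 9 h (j=3): Q = (1.1/1)·7 + (0.9/1)·4 = 11.3 cfs.

Q ≈ 11.3 cfs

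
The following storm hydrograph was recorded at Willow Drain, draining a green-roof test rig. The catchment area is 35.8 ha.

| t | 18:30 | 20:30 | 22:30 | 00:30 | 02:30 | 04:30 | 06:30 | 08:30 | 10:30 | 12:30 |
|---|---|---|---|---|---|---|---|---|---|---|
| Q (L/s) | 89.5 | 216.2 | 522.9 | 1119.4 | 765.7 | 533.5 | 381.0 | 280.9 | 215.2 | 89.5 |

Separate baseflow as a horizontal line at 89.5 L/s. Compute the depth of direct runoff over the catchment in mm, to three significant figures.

d ≈ 66.7 mm

Direct runoff: 0.0, 126.7, 433.4, 1029.9, 676.2, 444.0, 291.5, 191.4, 125.7, 0.0 L/s; ΣQ_DR = 3319 L/s.
V = ΣQ_DR · Δt = 3319 × 7200 s = 2.390 × 10^7 L.
Over A = 35.8 ha, depth = V / A = 66.7 mm.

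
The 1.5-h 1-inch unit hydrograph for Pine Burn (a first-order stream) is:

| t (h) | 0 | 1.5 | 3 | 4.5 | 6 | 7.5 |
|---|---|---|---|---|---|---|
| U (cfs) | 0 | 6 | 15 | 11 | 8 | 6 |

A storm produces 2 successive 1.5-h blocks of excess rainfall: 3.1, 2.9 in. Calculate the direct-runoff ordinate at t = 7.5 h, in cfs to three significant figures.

Q ≈ 41.8 cfs

By discrete convolution, Q_j = Σ (P_i / 1 in) · U_{j−i}.
At t = 7.5 h (j=5): Q = (3.1/1)·6 + (2.9/1)·8 = 41.8 cfs.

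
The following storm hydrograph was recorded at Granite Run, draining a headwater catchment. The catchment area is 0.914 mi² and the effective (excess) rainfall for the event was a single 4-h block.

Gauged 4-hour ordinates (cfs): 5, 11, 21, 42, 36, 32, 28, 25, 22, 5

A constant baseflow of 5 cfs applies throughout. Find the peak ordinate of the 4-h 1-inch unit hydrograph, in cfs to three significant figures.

U_p ≈ 30.8 cfs

Direct runoff: 0.0, 6.0, 16.0, 37.0, 31.0, 27.0, 23.0, 20.0, 17.0, 0.0 cfs; ΣQ_DR = 177.0 cfs, peak = 37.0 cfs.
Runoff depth d = ΣQ_DR·Δt / A = 177.0 × 14400 / (0.914 mi²) = 1.200 in.
The 1-inch UH is the DRH scaled by (1 in)/d, so U_p = 37.0 × 1/1.200 = 30.8 cfs.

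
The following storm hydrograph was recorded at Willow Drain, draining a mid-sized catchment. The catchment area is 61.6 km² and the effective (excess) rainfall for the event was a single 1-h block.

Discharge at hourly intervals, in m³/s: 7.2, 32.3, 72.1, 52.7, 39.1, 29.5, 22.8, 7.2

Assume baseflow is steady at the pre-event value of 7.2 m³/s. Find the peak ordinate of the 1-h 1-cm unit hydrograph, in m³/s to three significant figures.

U_p ≈ 54.1 m³/s

Direct runoff: 0.0, 25.1, 64.9, 45.5, 31.9, 22.3, 15.6, 0.0 m³/s; ΣQ_DR = 205.3 m³/s, peak = 64.9 m³/s.
Runoff depth d = ΣQ_DR·Δt / A = 205.3 × 3600 / (61.6 km²) = 12.00 mm.
The 1-cm UH is the DRH scaled by (10 mm)/d, so U_p = 64.9 × 10/12.00 = 54.1 m³/s.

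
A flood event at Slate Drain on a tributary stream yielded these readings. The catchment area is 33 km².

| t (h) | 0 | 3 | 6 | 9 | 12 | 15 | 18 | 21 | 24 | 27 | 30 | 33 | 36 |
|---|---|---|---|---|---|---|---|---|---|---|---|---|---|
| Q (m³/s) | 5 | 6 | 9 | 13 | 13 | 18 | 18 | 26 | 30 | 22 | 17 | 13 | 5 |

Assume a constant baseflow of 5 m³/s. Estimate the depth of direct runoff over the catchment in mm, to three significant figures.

d ≈ 42.5 mm

Direct runoff: 0.0, 1.0, 4.0, 8.0, 8.0, 13.0, 13.0, 21.0, 25.0, 17.0, 12.0, 8.0, 0.0 m³/s; ΣQ_DR = 130.0 m³/s.
V = ΣQ_DR · Δt = 130.0 × 10800 s = 1.404 × 10^6 m³.
Over A = 33 km², depth = V / A = 42.5 mm.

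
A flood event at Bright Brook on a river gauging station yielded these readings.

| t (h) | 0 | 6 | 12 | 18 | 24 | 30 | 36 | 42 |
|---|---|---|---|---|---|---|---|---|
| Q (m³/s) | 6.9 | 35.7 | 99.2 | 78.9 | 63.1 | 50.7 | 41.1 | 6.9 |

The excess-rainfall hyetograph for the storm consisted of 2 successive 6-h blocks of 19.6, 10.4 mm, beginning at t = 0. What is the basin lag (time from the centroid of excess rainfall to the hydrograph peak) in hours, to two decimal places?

Centroid of excess rainfall: t_c = Σ P_i·t̄_i / ΣP_i = 5.0800 h (block centres at 3, 9 h).
Hydrograph peak occurs at t = 12 h, so basin lag t_L = 12 − 5.0800 = 6.92 h.

t_L ≈ 6.92 h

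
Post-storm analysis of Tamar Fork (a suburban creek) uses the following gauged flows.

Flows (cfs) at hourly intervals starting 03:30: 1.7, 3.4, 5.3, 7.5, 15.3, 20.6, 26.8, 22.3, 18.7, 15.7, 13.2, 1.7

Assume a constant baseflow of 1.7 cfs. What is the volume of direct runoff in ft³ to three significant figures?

Direct-runoff ordinates (Q − Q_b): 0.0, 1.7, 3.6, 5.8, 13.6, 18.9, 25.1, 20.6, 17.0, 14.0, 11.5, 0.0 cfs.
ΣQ_DR = 131.8 cfs.
With Δt = 1 h = 3600 s, V = ΣQ_DR · Δt = 131.8 × 3600 = 4.74 × 10^5 ft³.

V ≈ 4.74 × 10^5 ft³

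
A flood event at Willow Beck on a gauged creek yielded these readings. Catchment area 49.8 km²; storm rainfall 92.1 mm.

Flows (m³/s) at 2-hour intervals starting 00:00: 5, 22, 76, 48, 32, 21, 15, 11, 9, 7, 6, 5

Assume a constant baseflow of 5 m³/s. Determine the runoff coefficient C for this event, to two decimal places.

C ≈ 0.31

ΣQ_DR = 197.0 m³/s; V = ΣQ_DR·Δt = 1.418 × 10^6 m³.
Runoff depth d = V / A = 28.48 mm.
C = d / P = 28.48 / 92.1 = 0.31.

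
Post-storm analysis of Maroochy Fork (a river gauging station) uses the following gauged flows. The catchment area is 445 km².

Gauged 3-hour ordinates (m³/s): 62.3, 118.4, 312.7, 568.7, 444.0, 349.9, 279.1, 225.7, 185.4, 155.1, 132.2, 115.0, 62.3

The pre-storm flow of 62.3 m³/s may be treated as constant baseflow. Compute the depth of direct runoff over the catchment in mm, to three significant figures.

Direct runoff: 0.0, 56.1, 250.4, 506.4, 381.7, 287.6, 216.8, 163.4, 123.1, 92.8, 69.9, 52.7, 0.0 m³/s; ΣQ_DR = 2201 m³/s.
V = ΣQ_DR · Δt = 2201 × 10800 s = 2.377 × 10^7 m³.
Over A = 445 km², depth = V / A = 53.4 mm.

d ≈ 53.4 mm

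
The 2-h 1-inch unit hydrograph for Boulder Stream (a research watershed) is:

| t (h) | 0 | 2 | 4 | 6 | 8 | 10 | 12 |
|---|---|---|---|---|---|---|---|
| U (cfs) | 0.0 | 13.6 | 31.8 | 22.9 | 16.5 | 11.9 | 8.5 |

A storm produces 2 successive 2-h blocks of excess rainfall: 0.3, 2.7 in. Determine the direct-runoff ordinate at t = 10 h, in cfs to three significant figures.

Q ≈ 48.1 cfs

By discrete convolution, Q_j = Σ (P_i / 1 in) · U_{j−i}.
At t = 10 h (j=5): Q = (0.3/1)·11.9 + (2.7/1)·16.5 = 48.1 cfs.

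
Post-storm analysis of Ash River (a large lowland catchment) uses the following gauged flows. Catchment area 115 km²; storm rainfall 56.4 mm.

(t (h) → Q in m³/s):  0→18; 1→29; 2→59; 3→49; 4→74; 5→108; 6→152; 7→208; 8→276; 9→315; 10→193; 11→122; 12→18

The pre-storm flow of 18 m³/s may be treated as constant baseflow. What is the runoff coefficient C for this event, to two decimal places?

C ≈ 0.77

ΣQ_DR = 1387 m³/s; V = ΣQ_DR·Δt = 4.993 × 10^6 m³.
Runoff depth d = V / A = 43.42 mm.
C = d / P = 43.42 / 56.4 = 0.77.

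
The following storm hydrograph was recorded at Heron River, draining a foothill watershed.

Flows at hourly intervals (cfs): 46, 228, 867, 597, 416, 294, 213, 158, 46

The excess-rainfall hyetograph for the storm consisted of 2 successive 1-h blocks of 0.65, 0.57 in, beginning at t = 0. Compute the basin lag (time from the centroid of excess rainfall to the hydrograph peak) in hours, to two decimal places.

Centroid of excess rainfall: t_c = Σ P_i·t̄_i / ΣP_i = 0.9672 h (block centres at 0.5, 1.5 h).
Hydrograph peak occurs at t = 2 h, so basin lag t_L = 2 − 0.9672 = 1.03 h.

t_L ≈ 1.03 h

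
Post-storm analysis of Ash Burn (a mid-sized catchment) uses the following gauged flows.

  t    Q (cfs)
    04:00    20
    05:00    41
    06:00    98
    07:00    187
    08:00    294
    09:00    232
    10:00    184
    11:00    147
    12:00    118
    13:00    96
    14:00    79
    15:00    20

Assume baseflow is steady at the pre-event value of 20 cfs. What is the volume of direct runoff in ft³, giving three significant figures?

V ≈ 4.59 × 10^6 ft³

Direct-runoff ordinates (Q − Q_b): 0.0, 21.0, 78.0, 167.0, 274.0, 212.0, 164.0, 127.0, 98.0, 76.0, 59.0, 0.0 cfs.
ΣQ_DR = 1276 cfs.
With Δt = 1 h = 3600 s, V = ΣQ_DR · Δt = 1276 × 3600 = 4.59 × 10^6 ft³.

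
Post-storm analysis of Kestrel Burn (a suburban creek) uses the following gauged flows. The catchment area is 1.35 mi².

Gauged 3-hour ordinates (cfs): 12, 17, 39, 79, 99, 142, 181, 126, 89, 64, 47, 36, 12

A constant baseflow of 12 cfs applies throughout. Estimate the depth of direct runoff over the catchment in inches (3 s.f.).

d ≈ 2.71 in

Direct runoff: 0.0, 5.0, 27.0, 67.0, 87.0, 130.0, 169.0, 114.0, 77.0, 52.0, 35.0, 24.0, 0.0 cfs; ΣQ_DR = 787.0 cfs.
V = ΣQ_DR · Δt = 787.0 × 10800 s = 8.500 × 10^6 ft³.
Over A = 1.35 mi², depth = V / A = 2.71 in.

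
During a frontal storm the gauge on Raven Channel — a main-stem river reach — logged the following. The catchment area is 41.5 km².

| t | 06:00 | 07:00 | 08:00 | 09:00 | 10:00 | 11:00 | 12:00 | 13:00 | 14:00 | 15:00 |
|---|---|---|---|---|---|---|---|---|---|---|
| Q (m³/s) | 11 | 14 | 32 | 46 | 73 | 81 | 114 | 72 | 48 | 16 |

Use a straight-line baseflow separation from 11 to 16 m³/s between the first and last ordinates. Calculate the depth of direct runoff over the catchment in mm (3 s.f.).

d ≈ 32.3 mm

Direct runoff: 0.00, 2.44, 19.89, 33.33, 59.78, 67.22, 99.67, 57.11, 32.56, 0.00 m³/s; ΣQ_DR = 372.0 m³/s.
V = ΣQ_DR · Δt = 372.0 × 3600 s = 1.339 × 10^6 m³.
Over A = 41.5 km², depth = V / A = 32.3 mm.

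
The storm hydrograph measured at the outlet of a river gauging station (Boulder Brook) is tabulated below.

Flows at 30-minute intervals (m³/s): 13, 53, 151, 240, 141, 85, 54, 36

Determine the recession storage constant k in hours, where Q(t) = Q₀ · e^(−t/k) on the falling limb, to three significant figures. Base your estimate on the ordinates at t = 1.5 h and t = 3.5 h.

On the falling limb, Q drops from 240 to 36 m³/s between t = 1.5 h and t = 3.5 h (Δt = 2 h).
k = −Δt / ln(Q₂/Q₁) = −2 / ln(36/240) = 1.05 h.

k ≈ 1.05 h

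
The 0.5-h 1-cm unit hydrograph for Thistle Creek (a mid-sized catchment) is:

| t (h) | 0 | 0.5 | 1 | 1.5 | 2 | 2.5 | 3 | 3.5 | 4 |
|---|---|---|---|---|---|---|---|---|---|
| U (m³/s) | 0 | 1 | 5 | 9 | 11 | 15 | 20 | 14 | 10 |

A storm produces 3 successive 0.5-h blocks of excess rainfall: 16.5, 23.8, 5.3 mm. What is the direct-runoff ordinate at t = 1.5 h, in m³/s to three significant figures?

Q ≈ 27.3 m³/s

By discrete convolution, Q_j = Σ (P_i / 10 mm) · U_{j−i}.
At t = 1.5 h (j=3): Q = (16.5/10)·9 + (23.8/10)·5 + (5.3/10)·1 = 27.3 m³/s.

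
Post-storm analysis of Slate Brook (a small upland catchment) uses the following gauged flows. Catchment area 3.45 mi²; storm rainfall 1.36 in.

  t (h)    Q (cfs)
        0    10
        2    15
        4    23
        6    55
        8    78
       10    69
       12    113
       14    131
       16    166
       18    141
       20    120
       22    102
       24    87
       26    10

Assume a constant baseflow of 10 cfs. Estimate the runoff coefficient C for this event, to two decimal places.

ΣQ_DR = 980.0 cfs; V = ΣQ_DR·Δt = 7.056 × 10^6 ft³.
Runoff depth d = V / A = 0.8803 in.
C = d / P = 0.8803 / 1.36 = 0.65.

C ≈ 0.65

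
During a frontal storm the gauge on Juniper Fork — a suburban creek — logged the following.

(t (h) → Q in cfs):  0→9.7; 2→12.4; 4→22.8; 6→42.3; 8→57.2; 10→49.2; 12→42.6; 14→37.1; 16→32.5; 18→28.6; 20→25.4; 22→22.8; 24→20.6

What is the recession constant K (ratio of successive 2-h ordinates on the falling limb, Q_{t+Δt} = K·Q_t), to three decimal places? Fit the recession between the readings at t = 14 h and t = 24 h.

K ≈ 0.889

Using the recession-limb readings at t = 14 h and t = 24 h: Q falls from 37.1 to 20.6 cfs over 5 intervals.
K = (Q₂/Q₁)^(1/5) = (20.6/37.1)^(1/5) = 0.889.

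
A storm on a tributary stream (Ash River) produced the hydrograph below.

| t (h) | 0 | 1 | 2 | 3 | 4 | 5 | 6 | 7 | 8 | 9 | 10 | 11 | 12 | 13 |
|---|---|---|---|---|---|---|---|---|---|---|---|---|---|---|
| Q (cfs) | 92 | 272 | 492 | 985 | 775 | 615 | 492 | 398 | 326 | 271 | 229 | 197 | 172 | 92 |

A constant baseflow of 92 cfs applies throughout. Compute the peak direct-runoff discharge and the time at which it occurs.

Subtracting baseflow gives direct-runoff ordinates: 0.0, 180.0, 400.0, 893.0, 683.0, 523.0, 400.0, 306.0, 234.0, 179.0, 137.0, 105.0, 80.0, 0.0 cfs.
The maximum is 893.0 cfs, occurring at the reading for t = 3 h.

Q_p = 893.0 cfs at t = 3 h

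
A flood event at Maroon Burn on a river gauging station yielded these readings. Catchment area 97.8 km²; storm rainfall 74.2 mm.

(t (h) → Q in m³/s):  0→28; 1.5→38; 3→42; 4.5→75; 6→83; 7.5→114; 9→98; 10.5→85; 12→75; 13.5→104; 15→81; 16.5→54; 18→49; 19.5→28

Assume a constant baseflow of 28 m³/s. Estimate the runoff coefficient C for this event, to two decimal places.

ΣQ_DR = 562.0 m³/s; V = ΣQ_DR·Δt = 3.035 × 10^6 m³.
Runoff depth d = V / A = 31.03 mm.
C = d / P = 31.03 / 74.2 = 0.42.

C ≈ 0.42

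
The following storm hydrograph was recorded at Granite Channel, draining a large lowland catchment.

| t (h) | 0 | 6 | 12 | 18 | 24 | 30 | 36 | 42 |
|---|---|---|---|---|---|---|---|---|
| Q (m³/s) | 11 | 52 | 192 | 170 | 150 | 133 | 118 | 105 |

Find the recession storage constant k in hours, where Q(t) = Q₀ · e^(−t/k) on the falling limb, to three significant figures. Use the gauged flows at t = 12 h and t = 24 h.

k ≈ 48.6 h

On the falling limb, Q drops from 192 to 150 m³/s between t = 12 h and t = 24 h (Δt = 12 h).
k = −Δt / ln(Q₂/Q₁) = −12 / ln(150/192) = 48.6 h.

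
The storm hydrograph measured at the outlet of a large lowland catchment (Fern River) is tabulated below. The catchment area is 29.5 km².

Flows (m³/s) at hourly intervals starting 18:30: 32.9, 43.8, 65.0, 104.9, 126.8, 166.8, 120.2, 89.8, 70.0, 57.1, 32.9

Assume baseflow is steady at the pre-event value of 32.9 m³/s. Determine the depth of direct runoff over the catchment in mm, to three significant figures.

Direct runoff: 0.0, 10.9, 32.1, 72.0, 93.9, 133.9, 87.3, 56.9, 37.1, 24.2, 0.0 m³/s; ΣQ_DR = 548.3 m³/s.
V = ΣQ_DR · Δt = 548.3 × 3600 s = 1.974 × 10^6 m³.
Over A = 29.5 km², depth = V / A = 66.9 mm.

d ≈ 66.9 mm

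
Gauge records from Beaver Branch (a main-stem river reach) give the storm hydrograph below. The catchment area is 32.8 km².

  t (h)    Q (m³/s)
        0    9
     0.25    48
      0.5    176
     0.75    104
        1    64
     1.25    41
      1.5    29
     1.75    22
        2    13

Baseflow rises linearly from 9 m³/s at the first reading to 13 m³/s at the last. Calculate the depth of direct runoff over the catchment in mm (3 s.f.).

d ≈ 11.2 mm

Direct runoff: 0.00, 38.50, 166.00, 93.50, 53.00, 29.50, 17.00, 9.50, 0.00 m³/s; ΣQ_DR = 407.0 m³/s.
V = ΣQ_DR · Δt = 407.0 × 900 s = 3.663 × 10^5 m³.
Over A = 32.8 km², depth = V / A = 11.2 mm.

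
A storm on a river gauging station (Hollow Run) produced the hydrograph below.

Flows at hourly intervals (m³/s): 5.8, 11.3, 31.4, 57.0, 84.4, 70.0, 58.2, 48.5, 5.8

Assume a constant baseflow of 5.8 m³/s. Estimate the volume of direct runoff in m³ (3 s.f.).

V ≈ 1.15 × 10^6 m³

Direct-runoff ordinates (Q − Q_b): 0.0, 5.5, 25.6, 51.2, 78.6, 64.2, 52.4, 42.7, 0.0 m³/s.
ΣQ_DR = 320.2 m³/s.
With Δt = 1 h = 3600 s, V = ΣQ_DR · Δt = 320.2 × 3600 = 1.15 × 10^6 m³.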